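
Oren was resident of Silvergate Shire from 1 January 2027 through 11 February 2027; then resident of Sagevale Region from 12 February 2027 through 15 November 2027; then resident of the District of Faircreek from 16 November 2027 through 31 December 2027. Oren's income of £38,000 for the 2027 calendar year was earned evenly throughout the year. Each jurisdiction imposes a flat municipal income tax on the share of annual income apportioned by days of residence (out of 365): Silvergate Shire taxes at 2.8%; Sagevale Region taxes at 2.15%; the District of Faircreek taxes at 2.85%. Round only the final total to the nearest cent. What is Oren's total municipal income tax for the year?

Silvergate Shire, 1 January – 11 February 2027: 42 days → £38,000 × 2.8% × 42/365 = £122.4329
Sagevale Region, 12 February – 15 November 2027: 277 days → £38,000 × 2.15% × 277/365 = £620.0247
The District of Faircreek, 16 November – 31 December 2027: 46 days → £38,000 × 2.85% × 46/365 = £136.4877
Total = £878.9452

£878.95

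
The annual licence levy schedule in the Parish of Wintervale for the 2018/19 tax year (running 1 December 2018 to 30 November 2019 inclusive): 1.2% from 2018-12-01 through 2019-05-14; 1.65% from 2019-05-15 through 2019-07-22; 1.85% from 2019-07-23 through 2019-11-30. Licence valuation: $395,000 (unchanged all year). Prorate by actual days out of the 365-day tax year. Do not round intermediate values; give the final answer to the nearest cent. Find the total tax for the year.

$5,997.51

2018-12-01 to 2019-05-14: 165 days at 1.2% → $395,000 × 1.2% × 165/365 = $2,142.7397
2019-05-15 to 2019-07-22: 69 days at 1.65% → $395,000 × 1.65% × 69/365 = $1,232.0753
2019-07-23 to 2019-11-30: 131 days at 1.85% → $395,000 × 1.85% × 131/365 = $2,622.6918
Total = $5,997.5068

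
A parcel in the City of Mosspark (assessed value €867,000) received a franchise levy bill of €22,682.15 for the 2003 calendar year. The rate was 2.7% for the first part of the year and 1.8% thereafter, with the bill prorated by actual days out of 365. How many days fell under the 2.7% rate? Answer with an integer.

331 days

Let d = days at the first rate; then 365 − d days at the second rate.
€867,000 × [2.7%·d + 1.8%·(365−d)] / 365 = €22,682.15
Solving gives d = 331, so the new rate took effect on 28 Nov 2003.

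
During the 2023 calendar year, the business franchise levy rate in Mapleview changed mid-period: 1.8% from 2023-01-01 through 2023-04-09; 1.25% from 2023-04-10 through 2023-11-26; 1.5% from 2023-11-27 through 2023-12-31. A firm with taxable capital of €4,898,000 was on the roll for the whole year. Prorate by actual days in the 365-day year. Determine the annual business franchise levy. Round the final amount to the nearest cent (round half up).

€69,705.92

2023-01-01 to 2023-04-09: 99 days at 1.8% → €4,898,000 × 1.8% × 99/365 = €23,912.9753
2023-04-10 to 2023-11-26: 231 days at 1.25% → €4,898,000 × 1.25% × 231/365 = €38,747.8767
2023-11-27 to 2023-12-31: 35 days at 1.5% → €4,898,000 × 1.5% × 35/365 = €7,045.0685
Total = €69,705.9205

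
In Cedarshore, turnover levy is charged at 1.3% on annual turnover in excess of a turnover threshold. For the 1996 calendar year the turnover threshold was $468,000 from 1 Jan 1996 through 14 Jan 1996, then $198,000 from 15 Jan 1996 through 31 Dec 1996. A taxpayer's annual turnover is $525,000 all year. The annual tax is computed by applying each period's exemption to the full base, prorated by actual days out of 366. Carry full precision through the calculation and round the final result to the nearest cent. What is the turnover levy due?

$4,116.74

1 Jan – 14 Jan 1996: 14 days, exemption $468,000 → ($525,000 − $468,000) × 1.3% × 14/366 = $28.3443
15 Jan – 31 Dec 1996: 352 days, exemption $198,000 → ($525,000 − $198,000) × 1.3% × 352/366 = $4,088.3934
Total = $4,116.7377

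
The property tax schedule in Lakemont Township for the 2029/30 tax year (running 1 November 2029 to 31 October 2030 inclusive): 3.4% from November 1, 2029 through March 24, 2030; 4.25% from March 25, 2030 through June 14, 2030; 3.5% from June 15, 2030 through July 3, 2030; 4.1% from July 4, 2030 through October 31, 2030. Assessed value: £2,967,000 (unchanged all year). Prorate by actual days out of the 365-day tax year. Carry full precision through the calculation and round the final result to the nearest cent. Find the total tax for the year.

November 1, 2029 – March 24, 2030: 144 days at 3.4% → £2,967,000 × 3.4% × 144/365 = £39,798.4438
March 25 – June 14, 2030: 82 days at 4.25% → £2,967,000 × 4.25% × 82/365 = £28,328.7534
June 15 – July 3, 2030: 19 days at 3.5% → £2,967,000 × 3.5% × 19/365 = £5,405.6301
July 4 – October 31, 2030: 120 days at 4.1% → £2,967,000 × 4.1% × 120/365 = £39,993.5342
Total = £113,526.3616

£113,526.36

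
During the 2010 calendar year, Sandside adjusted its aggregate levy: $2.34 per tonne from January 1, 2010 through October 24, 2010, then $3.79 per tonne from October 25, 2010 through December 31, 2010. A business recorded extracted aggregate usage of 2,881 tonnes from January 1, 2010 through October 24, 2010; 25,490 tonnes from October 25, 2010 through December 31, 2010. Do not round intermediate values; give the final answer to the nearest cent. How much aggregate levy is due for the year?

$103,348.64

January 1 – October 24, 2010: 2,881 tonnes at $2.34/tonne → $6,741.54
October 25 – December 31, 2010: 25,490 tonnes at $3.79/tonne → $96,607.10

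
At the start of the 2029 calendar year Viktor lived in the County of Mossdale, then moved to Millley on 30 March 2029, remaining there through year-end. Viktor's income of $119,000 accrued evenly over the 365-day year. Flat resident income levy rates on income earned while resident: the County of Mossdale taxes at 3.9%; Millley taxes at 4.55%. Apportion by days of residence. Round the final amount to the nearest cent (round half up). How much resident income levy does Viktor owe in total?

$5,228.01

The County of Mossdale, 1 January – 29 March 2029: 88 days → $119,000 × 3.9% × 88/365 = $1,118.9260
Millley, 30 March – 31 December 2029: 277 days → $119,000 × 4.55% × 277/365 = $4,109.0863
Total = $5,228.0123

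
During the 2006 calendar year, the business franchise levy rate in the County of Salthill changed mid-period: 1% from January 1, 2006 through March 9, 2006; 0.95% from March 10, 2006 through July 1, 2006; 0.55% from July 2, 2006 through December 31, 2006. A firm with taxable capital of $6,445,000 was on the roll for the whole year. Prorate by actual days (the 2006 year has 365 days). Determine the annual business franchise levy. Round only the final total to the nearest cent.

$48,902.54

January 1 – March 9, 2006: 68 days at 1% → $6,445,000 × 1% × 68/365 = $12,007.1233
March 10 – July 1, 2006: 114 days at 0.95% → $6,445,000 × 0.95% × 114/365 = $19,123.1096
July 2 – December 31, 2006: 183 days at 0.55% → $6,445,000 × 0.55% × 183/365 = $17,772.3082
Total = $48,902.5411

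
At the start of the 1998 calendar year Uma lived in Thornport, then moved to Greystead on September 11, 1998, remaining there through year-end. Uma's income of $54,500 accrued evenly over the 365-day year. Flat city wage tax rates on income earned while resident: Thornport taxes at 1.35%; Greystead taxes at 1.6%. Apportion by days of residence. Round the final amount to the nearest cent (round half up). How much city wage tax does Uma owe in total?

Thornport, January 1 – September 10, 1998: 253 days → $54,500 × 1.35% × 253/365 = $509.9856
Greystead, September 11 – December 31, 1998: 112 days → $54,500 × 1.6% × 112/365 = $267.5726
Total = $777.5582

$777.56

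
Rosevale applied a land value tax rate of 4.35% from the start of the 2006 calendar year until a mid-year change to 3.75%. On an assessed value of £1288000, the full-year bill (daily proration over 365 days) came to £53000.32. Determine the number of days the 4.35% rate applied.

222 days

Let d = days at the first rate; then 365 − d days at the second rate.
£1288000 × [4.35%·d + 3.75%·(365−d)] / 365 = £53000.32
Solving gives d = 222, so the new rate took effect on August 11, 2006.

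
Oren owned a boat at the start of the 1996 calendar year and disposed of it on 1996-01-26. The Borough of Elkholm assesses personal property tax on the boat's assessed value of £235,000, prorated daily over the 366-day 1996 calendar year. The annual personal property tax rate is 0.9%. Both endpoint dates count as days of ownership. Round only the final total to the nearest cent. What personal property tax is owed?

Days held (1996-01-01 to 1996-01-26): 26 out of 366
Tax = £235,000 × 0.9% × 26/366 = £150.2459

£150.25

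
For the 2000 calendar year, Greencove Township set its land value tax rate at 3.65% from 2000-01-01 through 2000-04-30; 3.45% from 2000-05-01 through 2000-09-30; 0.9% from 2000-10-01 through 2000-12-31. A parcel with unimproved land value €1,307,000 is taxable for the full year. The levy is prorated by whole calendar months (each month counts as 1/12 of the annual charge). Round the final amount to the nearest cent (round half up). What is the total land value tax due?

€37,630.71

2000-01-01 to 2000-04-30: 4 months at 3.65% → €1,307,000 × 3.65% × 4/12 = €15,901.8333
2000-05-01 to 2000-09-30: 5 months at 3.45% → €1,307,000 × 3.45% × 5/12 = €18,788.1250
2000-10-01 to 2000-12-31: 3 months at 0.9% → €1,307,000 × 0.9% × 3/12 = €2,940.7500
Total = €37,630.7083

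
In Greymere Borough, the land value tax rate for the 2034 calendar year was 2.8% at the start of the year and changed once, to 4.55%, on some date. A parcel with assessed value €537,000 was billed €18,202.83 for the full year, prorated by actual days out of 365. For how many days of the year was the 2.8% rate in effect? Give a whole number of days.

Let d = days at the first rate; then 365 − d days at the second rate.
€537,000 × [2.8%·d + 4.55%·(365−d)] / 365 = €18,202.83
Solving gives d = 242, so the new rate took effect on August 31, 2034.

242 days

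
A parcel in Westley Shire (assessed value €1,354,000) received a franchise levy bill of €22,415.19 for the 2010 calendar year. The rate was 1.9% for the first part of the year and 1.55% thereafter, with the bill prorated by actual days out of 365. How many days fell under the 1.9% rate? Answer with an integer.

110 days

Let d = days at the first rate; then 365 − d days at the second rate.
€1,354,000 × [1.9%·d + 1.55%·(365−d)] / 365 = €22,415.19
Solving gives d = 110, so the new rate took effect on 21 Apr 2010.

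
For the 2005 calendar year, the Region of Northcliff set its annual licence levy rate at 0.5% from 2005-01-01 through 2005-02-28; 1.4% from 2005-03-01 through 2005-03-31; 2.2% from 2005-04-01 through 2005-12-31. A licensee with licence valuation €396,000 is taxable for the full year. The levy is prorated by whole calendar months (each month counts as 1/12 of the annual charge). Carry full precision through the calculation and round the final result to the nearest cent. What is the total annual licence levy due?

2005-01-01 to 2005-02-28: 2 months at 0.5% → €396,000 × 0.5% × 2/12 = €330.0000
2005-03-01 to 2005-03-31: 1 month at 1.4% → €396,000 × 1.4% × 1/12 = €462.0000
2005-04-01 to 2005-12-31: 9 months at 2.2% → €396,000 × 2.2% × 9/12 = €6,534.0000
Total = €7,326.0000

€7,326.00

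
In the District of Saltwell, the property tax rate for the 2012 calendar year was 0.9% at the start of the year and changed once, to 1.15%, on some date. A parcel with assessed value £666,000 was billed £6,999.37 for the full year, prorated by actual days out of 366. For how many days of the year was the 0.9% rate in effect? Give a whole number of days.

145 days

Let d = days at the first rate; then 366 − d days at the second rate.
£666,000 × [0.9%·d + 1.15%·(366−d)] / 366 = £6,999.37
Solving gives d = 145, so the new rate took effect on May 25, 2012.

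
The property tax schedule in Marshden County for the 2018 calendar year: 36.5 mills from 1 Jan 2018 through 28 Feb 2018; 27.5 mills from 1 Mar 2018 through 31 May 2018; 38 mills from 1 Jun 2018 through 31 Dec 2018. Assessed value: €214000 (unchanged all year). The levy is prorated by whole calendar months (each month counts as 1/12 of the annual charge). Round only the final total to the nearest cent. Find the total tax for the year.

1 Jan – 28 Feb 2018: 2 months at 36.5 mills → €214000 × 3.65% × 2/12 = €1301.8333
1 Mar – 31 May 2018: 3 months at 27.5 mills → €214000 × 2.75% × 3/12 = €1471.2500
1 Jun – 31 Dec 2018: 7 months at 38 mills → €214000 × 3.8% × 7/12 = €4743.6667
Total = €7516.7500

€7516.75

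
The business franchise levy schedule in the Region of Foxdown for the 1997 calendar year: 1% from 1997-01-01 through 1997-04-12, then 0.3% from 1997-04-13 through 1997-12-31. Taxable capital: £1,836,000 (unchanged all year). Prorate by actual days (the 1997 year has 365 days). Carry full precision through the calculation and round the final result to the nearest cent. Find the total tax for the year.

1997-01-01 to 1997-04-12: 102 days at 1% → £1,836,000 × 1% × 102/365 = £5,130.7397
1997-04-13 to 1997-12-31: 263 days at 0.3% → £1,836,000 × 0.3% × 263/365 = £3,968.7781
Total = £9,099.5178

£9,099.52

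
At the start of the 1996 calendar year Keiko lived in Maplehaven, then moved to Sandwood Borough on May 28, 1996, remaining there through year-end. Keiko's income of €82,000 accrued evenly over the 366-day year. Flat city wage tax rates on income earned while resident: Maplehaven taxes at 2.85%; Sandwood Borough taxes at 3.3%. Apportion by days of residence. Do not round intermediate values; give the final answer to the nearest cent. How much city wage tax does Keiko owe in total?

€2,556.79

Maplehaven, January 1 – May 27, 1996: 148 days → €82,000 × 2.85% × 148/366 = €945.0164
Sandwood Borough, May 28 – December 31, 1996: 218 days → €82,000 × 3.3% × 218/366 = €1,611.7705
Total = €2,556.7869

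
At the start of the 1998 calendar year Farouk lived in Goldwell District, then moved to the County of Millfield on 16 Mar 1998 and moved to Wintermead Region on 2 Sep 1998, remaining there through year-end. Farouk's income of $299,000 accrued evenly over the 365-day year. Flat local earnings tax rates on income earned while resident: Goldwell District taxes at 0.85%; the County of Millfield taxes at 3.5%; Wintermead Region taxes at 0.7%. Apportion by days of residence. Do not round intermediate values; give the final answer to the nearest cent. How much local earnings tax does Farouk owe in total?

Goldwell District, 1 Jan – 15 Mar 1998: 74 days → $299,000 × 0.85% × 74/365 = $515.2630
The County of Millfield, 16 Mar – 1 Sep 1998: 170 days → $299,000 × 3.5% × 170/365 = $4,874.1096
Wintermead Region, 2 Sep – 31 Dec 1998: 121 days → $299,000 × 0.7% × 121/365 = $693.8438
Total = $6,083.2164

$6,083.22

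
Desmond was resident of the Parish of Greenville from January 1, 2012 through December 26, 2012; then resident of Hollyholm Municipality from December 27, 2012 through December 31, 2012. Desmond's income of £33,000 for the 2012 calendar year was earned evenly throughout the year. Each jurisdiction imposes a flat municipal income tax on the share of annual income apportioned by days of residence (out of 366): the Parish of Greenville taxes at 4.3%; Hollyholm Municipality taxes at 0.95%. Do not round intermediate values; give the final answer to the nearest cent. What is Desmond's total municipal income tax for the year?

The Parish of Greenville, January 1 – December 26, 2012: 361 days → £33,000 × 4.3% × 361/366 = £1,399.6148
Hollyholm Municipality, December 27 – December 31, 2012: 5 days → £33,000 × 0.95% × 5/366 = £4.2828
Total = £1,403.8975

£1,403.90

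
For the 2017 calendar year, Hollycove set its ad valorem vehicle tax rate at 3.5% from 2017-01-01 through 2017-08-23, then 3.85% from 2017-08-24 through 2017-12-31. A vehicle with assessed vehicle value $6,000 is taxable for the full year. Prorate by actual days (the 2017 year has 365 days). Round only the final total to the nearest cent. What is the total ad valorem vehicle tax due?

2017-01-01 to 2017-08-23: 235 days at 3.5% → $6,000 × 3.5% × 235/365 = $135.2055
2017-08-24 to 2017-12-31: 130 days at 3.85% → $6,000 × 3.85% × 130/365 = $82.2740
Total = $217.4795

$217.48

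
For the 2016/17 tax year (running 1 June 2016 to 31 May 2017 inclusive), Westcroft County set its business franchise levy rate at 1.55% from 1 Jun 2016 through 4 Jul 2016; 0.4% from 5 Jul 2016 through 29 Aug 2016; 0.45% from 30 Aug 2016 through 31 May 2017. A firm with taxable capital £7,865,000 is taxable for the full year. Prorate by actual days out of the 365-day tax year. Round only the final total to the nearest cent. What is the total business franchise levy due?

£42,848.09

1 Jun – 4 Jul 2016: 34 days at 1.55% → £7,865,000 × 1.55% × 34/365 = £11,355.7671
5 Jul – 29 Aug 2016: 56 days at 0.4% → £7,865,000 × 0.4% × 56/365 = £4,826.7397
30 Aug 2016 – 31 May 2017: 275 days at 0.45% → £7,865,000 × 0.45% × 275/365 = £26,665.5822
Total = £42,848.0890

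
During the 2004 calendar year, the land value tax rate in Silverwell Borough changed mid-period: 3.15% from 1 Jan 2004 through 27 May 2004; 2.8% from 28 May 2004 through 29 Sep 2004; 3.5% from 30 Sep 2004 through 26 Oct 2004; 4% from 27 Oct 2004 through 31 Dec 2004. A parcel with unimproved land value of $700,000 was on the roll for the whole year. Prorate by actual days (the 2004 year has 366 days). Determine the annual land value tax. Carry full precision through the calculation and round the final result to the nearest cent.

1 Jan – 27 May 2004: 148 days at 3.15% → $700,000 × 3.15% × 148/366 = $8,916.3934
28 May – 29 Sep 2004: 125 days at 2.8% → $700,000 × 2.8% × 125/366 = $6,693.9891
30 Sep – 26 Oct 2004: 27 days at 3.5% → $700,000 × 3.5% × 27/366 = $1,807.3770
27 Oct – 31 Dec 2004: 66 days at 4% → $700,000 × 4% × 66/366 = $5,049.1803
Total = $22,466.9399

$22,466.94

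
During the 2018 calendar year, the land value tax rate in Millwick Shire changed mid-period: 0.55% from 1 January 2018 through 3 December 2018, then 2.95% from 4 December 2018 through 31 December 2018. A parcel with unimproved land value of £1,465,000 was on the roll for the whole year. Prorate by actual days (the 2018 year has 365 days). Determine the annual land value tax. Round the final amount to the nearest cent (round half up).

1 January – 3 December 2018: 337 days at 0.55% → £1,465,000 × 0.55% × 337/365 = £7,439.3904
4 December – 31 December 2018: 28 days at 2.95% → £1,465,000 × 2.95% × 28/365 = £3,315.3151
Total = £10,754.7055

£10,754.71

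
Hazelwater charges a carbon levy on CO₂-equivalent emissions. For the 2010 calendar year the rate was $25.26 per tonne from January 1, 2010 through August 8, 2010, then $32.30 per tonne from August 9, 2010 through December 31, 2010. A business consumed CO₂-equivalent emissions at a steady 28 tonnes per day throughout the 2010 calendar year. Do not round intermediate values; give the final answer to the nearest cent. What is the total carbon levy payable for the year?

January 1 – August 8, 2010: 220 days × 28 tonnes/day = 6,160 tonnes at $25.26/tonne → $155,601.60
August 9 – December 31, 2010: 145 days × 28 tonnes/day = 4,060 tonnes at $32.30/tonne → $131,138.00

$286,739.60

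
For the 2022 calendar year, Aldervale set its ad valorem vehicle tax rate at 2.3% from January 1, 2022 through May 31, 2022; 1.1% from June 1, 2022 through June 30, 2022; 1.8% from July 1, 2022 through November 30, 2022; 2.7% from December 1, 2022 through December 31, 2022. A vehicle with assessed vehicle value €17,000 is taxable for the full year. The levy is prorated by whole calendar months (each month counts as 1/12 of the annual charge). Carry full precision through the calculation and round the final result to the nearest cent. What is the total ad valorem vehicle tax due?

January 1 – May 31, 2022: 5 months at 2.3% → €17,000 × 2.3% × 5/12 = €162.9167
June 1 – June 30, 2022: 1 month at 1.1% → €17,000 × 1.1% × 1/12 = €15.5833
July 1 – November 30, 2022: 5 months at 1.8% → €17,000 × 1.8% × 5/12 = €127.5000
December 1 – December 31, 2022: 1 month at 2.7% → €17,000 × 2.7% × 1/12 = €38.2500
Total = €344.2500

€344.25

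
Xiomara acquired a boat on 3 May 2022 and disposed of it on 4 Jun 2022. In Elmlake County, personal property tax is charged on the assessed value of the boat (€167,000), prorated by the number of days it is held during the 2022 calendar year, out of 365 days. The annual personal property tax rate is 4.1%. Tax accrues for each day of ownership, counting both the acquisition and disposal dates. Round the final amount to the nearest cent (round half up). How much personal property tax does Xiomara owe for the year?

Days held (3 May – 4 Jun 2022): 33 out of 365
Tax = €167,000 × 4.1% × 33/365 = €619.0438

€619.04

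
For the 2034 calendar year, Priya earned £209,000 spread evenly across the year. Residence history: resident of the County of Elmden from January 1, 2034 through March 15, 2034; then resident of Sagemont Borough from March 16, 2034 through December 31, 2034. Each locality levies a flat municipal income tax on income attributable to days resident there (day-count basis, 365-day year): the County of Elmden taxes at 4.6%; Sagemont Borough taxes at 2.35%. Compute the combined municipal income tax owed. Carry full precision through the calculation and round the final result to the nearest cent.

£5,864.88

The County of Elmden, January 1 – March 15, 2034: 74 days → £209,000 × 4.6% × 74/365 = £1,949.1397
Sagemont Borough, March 16 – December 31, 2034: 291 days → £209,000 × 2.35% × 291/365 = £3,915.7438
Total = £5,864.8836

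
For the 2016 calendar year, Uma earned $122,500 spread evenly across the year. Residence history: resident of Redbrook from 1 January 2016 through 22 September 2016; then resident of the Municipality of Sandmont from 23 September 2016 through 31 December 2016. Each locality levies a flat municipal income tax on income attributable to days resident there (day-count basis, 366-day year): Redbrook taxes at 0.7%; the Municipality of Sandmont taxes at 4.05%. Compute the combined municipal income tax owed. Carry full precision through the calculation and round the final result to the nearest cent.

Redbrook, 1 January – 22 September 2016: 266 days → $122,500 × 0.7% × 266/366 = $623.2104
The Municipality of Sandmont, 23 September – 31 December 2016: 100 days → $122,500 × 4.05% × 100/366 = $1,355.5328
Total = $1,978.7432

$1,978.74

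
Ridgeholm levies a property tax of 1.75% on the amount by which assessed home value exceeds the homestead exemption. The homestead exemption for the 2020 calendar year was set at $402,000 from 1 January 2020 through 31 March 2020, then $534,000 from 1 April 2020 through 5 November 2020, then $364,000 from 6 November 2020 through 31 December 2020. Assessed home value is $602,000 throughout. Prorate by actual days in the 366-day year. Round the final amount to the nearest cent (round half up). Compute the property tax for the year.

$2,219.54

1 January – 31 March 2020: 91 days, exemption $402,000 → ($602,000 − $402,000) × 1.75% × 91/366 = $870.2186
1 April – 5 November 2020: 219 days, exemption $534,000 → ($602,000 − $534,000) × 1.75% × 219/366 = $712.0492
6 November – 31 December 2020: 56 days, exemption $364,000 → ($602,000 − $364,000) × 1.75% × 56/366 = $637.2678
Total = $2,219.5355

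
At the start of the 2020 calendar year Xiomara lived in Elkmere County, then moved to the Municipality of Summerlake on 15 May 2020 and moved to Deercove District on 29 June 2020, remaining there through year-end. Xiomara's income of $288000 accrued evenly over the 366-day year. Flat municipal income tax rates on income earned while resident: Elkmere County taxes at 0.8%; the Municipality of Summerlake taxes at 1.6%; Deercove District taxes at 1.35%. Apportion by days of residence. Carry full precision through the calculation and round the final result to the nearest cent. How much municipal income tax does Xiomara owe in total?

$3392.26

Elkmere County, 1 January – 14 May 2020: 135 days → $288000 × 0.8% × 135/366 = $849.8361
The Municipality of Summerlake, 15 May – 28 June 2020: 45 days → $288000 × 1.6% × 45/366 = $566.5574
Deercove District, 29 June – 31 December 2020: 186 days → $288000 × 1.35% × 186/366 = $1975.8689
Total = $3392.2623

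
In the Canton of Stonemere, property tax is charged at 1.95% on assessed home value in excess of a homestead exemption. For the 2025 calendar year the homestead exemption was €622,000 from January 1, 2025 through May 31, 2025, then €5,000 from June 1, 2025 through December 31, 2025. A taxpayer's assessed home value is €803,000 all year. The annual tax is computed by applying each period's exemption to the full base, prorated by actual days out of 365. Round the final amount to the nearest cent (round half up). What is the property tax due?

January 1 – May 31, 2025: 151 days, exemption €622,000 → (€803,000 − €622,000) × 1.95% × 151/365 = €1,460.1493
June 1 – December 31, 2025: 214 days, exemption €5,000 → (€803,000 − €5,000) × 1.95% × 214/365 = €9,123.4356
Total = €10,583.5849

€10,583.58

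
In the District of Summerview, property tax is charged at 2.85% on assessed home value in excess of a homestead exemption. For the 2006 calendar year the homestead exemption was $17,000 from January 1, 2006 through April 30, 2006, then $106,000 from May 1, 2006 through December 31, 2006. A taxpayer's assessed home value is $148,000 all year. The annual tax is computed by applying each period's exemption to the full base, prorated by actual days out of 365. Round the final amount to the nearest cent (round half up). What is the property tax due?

January 1 – April 30, 2006: 120 days, exemption $17,000 → ($148,000 − $17,000) × 2.85% × 120/365 = $1,227.4521
May 1 – December 31, 2006: 245 days, exemption $106,000 → ($148,000 − $106,000) × 2.85% × 245/365 = $803.4658
Total = $2,030.9178

$2,030.92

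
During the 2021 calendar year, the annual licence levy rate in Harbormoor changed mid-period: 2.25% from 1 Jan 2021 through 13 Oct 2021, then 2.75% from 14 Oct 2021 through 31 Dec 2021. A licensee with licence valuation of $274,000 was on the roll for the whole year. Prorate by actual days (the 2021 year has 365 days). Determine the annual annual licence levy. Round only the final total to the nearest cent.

1 Jan – 13 Oct 2021: 286 days at 2.25% → $274,000 × 2.25% × 286/365 = $4,830.6575
14 Oct – 31 Dec 2021: 79 days at 2.75% → $274,000 × 2.75% × 79/365 = $1,630.8630
Total = $6,461.5205

$6,461.52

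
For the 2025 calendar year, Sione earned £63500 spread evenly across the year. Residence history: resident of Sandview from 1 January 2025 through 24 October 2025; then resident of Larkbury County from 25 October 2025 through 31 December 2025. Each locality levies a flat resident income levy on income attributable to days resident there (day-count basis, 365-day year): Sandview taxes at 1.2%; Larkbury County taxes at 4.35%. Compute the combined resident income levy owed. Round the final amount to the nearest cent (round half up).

Sandview, 1 January – 24 October 2025: 297 days → £63500 × 1.2% × 297/365 = £620.0384
Larkbury County, 25 October – 31 December 2025: 68 days → £63500 × 4.35% × 68/365 = £514.6110
Total = £1134.6493

£1134.65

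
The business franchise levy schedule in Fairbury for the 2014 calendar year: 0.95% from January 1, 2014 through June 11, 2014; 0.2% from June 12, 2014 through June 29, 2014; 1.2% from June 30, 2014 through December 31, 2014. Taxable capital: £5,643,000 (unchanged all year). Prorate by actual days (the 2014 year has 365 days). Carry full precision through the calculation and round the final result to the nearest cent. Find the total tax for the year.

£58,671.74

January 1 – June 11, 2014: 162 days at 0.95% → £5,643,000 × 0.95% × 162/365 = £23,793.3616
June 12 – June 29, 2014: 18 days at 0.2% → £5,643,000 × 0.2% × 18/365 = £556.5699
June 30 – December 31, 2014: 185 days at 1.2% → £5,643,000 × 1.2% × 185/365 = £34,321.8082
Total = £58,671.7397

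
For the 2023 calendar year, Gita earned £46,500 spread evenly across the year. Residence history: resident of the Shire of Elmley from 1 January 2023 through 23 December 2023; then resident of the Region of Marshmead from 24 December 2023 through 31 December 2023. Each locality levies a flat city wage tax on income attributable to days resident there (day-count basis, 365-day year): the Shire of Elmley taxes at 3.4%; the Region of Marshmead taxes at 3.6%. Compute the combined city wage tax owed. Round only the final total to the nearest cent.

The Shire of Elmley, 1 January – 23 December 2023: 357 days → £46,500 × 3.4% × 357/365 = £1,546.3479
The Region of Marshmead, 24 December – 31 December 2023: 8 days → £46,500 × 3.6% × 8/365 = £36.6904
Total = £1,583.0384

£1,583.04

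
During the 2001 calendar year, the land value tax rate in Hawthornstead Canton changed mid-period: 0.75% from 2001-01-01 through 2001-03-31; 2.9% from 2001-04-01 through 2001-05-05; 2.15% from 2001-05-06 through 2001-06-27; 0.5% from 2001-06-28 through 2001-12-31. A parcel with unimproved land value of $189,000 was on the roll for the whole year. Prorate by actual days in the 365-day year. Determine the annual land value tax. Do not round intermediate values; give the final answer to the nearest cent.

$1,949.29

2001-01-01 to 2001-03-31: 90 days at 0.75% → $189,000 × 0.75% × 90/365 = $349.5205
2001-04-01 to 2001-05-05: 35 days at 2.9% → $189,000 × 2.9% × 35/365 = $525.5753
2001-05-06 to 2001-06-27: 53 days at 2.15% → $189,000 × 2.15% × 53/365 = $590.0425
2001-06-28 to 2001-12-31: 187 days at 0.5% → $189,000 × 0.5% × 187/365 = $484.1507
Total = $1,949.2890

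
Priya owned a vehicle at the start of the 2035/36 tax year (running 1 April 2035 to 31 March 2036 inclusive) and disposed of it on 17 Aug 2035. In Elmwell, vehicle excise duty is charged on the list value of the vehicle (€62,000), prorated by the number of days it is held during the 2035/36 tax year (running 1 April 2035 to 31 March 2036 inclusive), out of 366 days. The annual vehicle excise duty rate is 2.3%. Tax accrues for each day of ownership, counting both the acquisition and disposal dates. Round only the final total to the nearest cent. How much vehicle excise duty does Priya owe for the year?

€541.57

Days held (1 Apr – 17 Aug 2035): 139 out of 366
Tax = €62,000 × 2.3% × 139/366 = €541.5683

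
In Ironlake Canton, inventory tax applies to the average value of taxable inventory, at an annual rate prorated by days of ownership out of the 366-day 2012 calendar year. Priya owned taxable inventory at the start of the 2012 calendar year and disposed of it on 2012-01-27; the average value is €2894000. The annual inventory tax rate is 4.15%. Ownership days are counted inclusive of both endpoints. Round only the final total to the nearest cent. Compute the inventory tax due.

€8859.91

Days held (2012-01-01 to 2012-01-27): 27 out of 366
Tax = €2894000 × 4.15% × 27/366 = €8859.9098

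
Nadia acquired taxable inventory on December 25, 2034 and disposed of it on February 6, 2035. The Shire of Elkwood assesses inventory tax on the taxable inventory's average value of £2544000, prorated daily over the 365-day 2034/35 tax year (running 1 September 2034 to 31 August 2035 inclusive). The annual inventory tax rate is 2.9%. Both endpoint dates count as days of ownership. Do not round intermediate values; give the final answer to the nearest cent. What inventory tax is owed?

£8893.55

Days held (December 25, 2034 – February 6, 2035): 44 out of 365
Tax = £2544000 × 2.9% × 44/365 = £8893.5452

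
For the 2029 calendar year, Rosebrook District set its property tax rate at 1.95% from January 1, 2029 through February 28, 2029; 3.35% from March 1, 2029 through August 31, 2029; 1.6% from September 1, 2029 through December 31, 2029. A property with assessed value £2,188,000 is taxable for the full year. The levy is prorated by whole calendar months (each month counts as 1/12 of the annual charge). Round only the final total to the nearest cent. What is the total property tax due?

January 1 – February 28, 2029: 2 months at 1.95% → £2,188,000 × 1.95% × 2/12 = £7,111.0000
March 1 – August 31, 2029: 6 months at 3.35% → £2,188,000 × 3.35% × 6/12 = £36,649.0000
September 1 – December 31, 2029: 4 months at 1.6% → £2,188,000 × 1.6% × 4/12 = £11,669.3333
Total = £55,429.3333

£55,429.33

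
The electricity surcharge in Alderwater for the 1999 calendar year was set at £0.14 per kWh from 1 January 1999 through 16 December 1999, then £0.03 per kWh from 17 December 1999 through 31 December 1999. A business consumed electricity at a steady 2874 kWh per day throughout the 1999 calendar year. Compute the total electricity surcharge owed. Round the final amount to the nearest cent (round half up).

£142,119.30

1 January – 16 December 1999: 350 days × 2874 kWh/day = 1,005,900 kWh at £0.14/kWh → £140,826.00
17 December – 31 December 1999: 15 days × 2874 kWh/day = 43,110 kWh at £0.03/kWh → £1,293.30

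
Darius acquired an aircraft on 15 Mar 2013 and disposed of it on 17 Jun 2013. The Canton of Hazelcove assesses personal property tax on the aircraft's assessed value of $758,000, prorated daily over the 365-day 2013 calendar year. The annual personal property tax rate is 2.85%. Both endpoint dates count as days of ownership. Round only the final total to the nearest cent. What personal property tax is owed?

Days held (15 Mar – 17 Jun 2013): 95 out of 365
Tax = $758,000 × 2.85% × 95/365 = $5,622.6986

$5,622.70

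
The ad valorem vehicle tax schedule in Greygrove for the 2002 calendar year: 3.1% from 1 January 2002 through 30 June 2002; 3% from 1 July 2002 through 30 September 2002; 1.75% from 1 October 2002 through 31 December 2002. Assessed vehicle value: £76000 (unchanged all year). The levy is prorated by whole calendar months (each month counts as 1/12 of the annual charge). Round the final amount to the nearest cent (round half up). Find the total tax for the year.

£2080.50

1 January – 30 June 2002: 6 months at 3.1% → £76000 × 3.1% × 6/12 = £1178.0000
1 July – 30 September 2002: 3 months at 3% → £76000 × 3% × 3/12 = £570.0000
1 October – 31 December 2002: 3 months at 1.75% → £76000 × 1.75% × 3/12 = £332.5000
Total = £2080.5000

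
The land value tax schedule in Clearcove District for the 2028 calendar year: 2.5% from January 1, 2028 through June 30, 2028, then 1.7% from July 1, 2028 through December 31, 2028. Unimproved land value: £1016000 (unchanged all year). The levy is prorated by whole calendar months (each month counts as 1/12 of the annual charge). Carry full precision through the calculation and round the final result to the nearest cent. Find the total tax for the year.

£21336.00

January 1 – June 30, 2028: 6 months at 2.5% → £1016000 × 2.5% × 6/12 = £12700.0000
July 1 – December 31, 2028: 6 months at 1.7% → £1016000 × 1.7% × 6/12 = £8636.0000
Total = £21336.0000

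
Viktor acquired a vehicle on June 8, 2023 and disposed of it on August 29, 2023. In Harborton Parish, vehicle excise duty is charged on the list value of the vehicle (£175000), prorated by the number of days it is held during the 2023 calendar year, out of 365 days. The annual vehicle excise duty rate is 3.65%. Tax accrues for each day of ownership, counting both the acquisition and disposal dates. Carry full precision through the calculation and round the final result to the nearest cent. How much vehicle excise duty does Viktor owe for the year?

£1452.50

Days held (June 8 – August 29, 2023): 83 out of 365
Tax = £175000 × 3.65% × 83/365 = £1452.5000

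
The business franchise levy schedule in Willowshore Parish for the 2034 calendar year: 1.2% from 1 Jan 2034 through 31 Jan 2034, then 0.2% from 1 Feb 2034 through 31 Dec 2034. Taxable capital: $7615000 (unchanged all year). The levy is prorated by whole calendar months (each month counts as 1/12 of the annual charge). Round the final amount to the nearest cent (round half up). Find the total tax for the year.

$21575.83

1 Jan – 31 Jan 2034: 1 month at 1.2% → $7615000 × 1.2% × 1/12 = $7615.0000
1 Feb – 31 Dec 2034: 11 months at 0.2% → $7615000 × 0.2% × 11/12 = $13960.8333
Total = $21575.8333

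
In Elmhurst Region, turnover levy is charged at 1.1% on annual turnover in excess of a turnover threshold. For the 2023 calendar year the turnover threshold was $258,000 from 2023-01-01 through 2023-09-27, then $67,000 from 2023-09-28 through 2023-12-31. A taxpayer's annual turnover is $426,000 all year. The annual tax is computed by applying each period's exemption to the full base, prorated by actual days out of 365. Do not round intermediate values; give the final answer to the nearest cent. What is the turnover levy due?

2023-01-01 to 2023-09-27: 270 days, exemption $258,000 → ($426,000 − $258,000) × 1.1% × 270/365 = $1,367.0137
2023-09-28 to 2023-12-31: 95 days, exemption $67,000 → ($426,000 − $67,000) × 1.1% × 95/365 = $1,027.8219
Total = $2,394.8356

$2,394.84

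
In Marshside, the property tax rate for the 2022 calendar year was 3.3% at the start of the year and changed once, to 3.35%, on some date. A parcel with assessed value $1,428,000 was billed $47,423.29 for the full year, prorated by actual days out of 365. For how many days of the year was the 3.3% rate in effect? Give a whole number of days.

Let d = days at the first rate; then 365 − d days at the second rate.
$1,428,000 × [3.3%·d + 3.35%·(365−d)] / 365 = $47,423.29
Solving gives d = 212, so the new rate took effect on 1 Aug 2022.

212 days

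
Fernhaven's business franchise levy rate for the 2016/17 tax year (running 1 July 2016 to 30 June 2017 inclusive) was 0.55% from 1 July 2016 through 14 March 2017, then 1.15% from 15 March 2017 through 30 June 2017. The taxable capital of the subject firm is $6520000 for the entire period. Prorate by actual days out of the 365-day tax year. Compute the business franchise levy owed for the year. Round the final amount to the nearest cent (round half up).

$47435.23

1 July 2016 – 14 March 2017: 257 days at 0.55% → $6520000 × 0.55% × 257/365 = $25249.3699
15 March – 30 June 2017: 108 days at 1.15% → $6520000 × 1.15% × 108/365 = $22185.8630
Total = $47435.2329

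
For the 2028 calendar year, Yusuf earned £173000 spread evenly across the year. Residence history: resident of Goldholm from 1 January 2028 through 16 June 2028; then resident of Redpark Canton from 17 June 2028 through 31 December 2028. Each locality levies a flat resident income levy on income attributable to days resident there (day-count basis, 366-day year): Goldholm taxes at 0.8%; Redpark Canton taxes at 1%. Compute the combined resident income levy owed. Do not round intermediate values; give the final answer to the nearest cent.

Goldholm, 1 January – 16 June 2028: 168 days → £173000 × 0.8% × 168/366 = £635.2787
Redpark Canton, 17 June – 31 December 2028: 198 days → £173000 × 1% × 198/366 = £935.9016
Total = £1571.1803

£1571.18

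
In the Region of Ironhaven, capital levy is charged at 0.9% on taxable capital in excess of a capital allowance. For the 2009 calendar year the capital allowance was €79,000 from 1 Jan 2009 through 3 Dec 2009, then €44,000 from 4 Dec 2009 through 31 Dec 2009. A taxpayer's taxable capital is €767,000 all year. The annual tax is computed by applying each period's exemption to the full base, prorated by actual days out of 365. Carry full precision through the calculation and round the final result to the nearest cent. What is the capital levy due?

1 Jan – 3 Dec 2009: 337 days, exemption €79,000 → (€767,000 − €79,000) × 0.9% × 337/365 = €5,716.9973
4 Dec – 31 Dec 2009: 28 days, exemption €44,000 → (€767,000 − €44,000) × 0.9% × 28/365 = €499.1671
Total = €6,216.1644

€6,216.16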